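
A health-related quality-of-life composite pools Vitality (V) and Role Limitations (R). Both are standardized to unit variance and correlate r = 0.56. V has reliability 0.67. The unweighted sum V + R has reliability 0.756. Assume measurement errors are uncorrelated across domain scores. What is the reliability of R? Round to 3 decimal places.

0.569

Var(V+R) = 2 + 2·0.56 = 3.120.
True-score variance = ρ_V + ρ_R + 2·0.56, so 0.756 = (0.67 + ρ_R + 1.12) / 3.120.
ρ_R = 0.756·3.120 − 0.67 − 1.12 = 0.569.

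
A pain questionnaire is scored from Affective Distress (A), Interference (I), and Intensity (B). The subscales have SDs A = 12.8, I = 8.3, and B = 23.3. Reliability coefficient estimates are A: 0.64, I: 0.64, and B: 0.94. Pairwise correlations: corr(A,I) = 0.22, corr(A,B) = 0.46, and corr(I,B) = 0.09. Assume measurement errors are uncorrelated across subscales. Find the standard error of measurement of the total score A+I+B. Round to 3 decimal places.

10.787

Var(total) = 775.62 + 355.937 = 1131.56.
True-score variance = 659.264 + 355.937 = 1015.2, so reliability = 0.8972.
Error variance = 1131.56 − 1015.2 = 116.356; SEM = √116.356 = 10.787.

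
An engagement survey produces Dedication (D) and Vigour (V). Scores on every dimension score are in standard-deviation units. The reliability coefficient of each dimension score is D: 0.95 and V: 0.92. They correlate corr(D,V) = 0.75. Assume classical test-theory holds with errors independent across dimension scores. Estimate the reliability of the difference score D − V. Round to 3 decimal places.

0.740

Var(D−V) = 1 + 1 − 2·0.75 = 2 − 1.5 = 0.5.
Under uncorrelated errors the observed covariances equal the true-score covariances, so only the own-variance terms attenuate.
True-score variance = [0.95 + 0.92] − 1.5 = 1.87 − 1.5 = 0.37.
Reliability = 0.37 / 0.5 = 0.740.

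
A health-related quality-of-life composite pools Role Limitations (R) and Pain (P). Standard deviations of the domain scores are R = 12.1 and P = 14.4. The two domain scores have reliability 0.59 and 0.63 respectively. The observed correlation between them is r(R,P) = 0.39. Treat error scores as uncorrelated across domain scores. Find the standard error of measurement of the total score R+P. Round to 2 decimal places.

11.69

Var(total) = 353.77 + 135.907 = 489.677.
True-score variance = 217.019 + 135.907 = 352.926, so reliability = 0.7207.
Error variance = 489.677 − 352.926 = 136.751; SEM = √136.751 = 11.69.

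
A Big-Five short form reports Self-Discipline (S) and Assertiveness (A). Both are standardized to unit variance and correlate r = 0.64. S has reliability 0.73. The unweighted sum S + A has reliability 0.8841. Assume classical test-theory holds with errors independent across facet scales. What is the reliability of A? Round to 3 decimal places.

0.890

Var(S+A) = 2 + 2·0.64 = 3.280.
True-score variance = ρ_S + ρ_A + 2·0.64, so 0.8841 = (0.73 + ρ_A + 1.28) / 3.280.
ρ_A = 0.8841·3.280 − 0.73 − 1.28 = 0.890.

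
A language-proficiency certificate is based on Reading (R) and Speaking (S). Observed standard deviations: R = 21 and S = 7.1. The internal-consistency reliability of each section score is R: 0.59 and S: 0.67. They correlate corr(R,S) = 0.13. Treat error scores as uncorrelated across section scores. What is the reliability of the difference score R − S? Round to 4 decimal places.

Var(R−S) = 21² + 7.1² − 2·21·7.1·0.13 = 491.41 − 38.766 = 452.644.
Under uncorrelated errors the observed covariances equal the true-score covariances, so only the own-variance terms attenuate.
True-score variance = [21²·0.59 + 7.1²·0.67] − 38.766 = 293.965 − 38.766 = 255.199.
Reliability = 255.199 / 452.644 = 0.5638.

0.5638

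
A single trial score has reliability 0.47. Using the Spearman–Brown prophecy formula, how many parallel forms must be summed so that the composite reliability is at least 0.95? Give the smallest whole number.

k ≥ ρ*(1−ρ₁)/(ρ₁(1−ρ*)) = 0.95·0.53 / (0.47·0.05) = 21.426.
Smallest integer k = 22.

22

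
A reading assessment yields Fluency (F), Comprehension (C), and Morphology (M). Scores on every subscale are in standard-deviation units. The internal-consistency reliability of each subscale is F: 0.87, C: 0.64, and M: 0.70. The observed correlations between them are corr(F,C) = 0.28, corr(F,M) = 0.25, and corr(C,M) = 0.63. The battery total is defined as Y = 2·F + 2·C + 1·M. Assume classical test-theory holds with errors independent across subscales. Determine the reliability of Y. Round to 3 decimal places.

0.847

Var(Y) = 2² + 2² + 1 + 2·[4·0.28 + 2·0.25 + 2·0.63] = 9 + 5.76 = 14.76.
With uncorrelated errors the cross-covariances are all true-score covariance, so they carry over unchanged; only the diagonal terms shrink to ρᵢσᵢ².
True-score variance = [2²·0.87 + 2²·0.64 + 0.70] + 5.76 = 6.74 + 5.76 = 12.5.
Reliability = 12.5 / 14.76 = 0.847.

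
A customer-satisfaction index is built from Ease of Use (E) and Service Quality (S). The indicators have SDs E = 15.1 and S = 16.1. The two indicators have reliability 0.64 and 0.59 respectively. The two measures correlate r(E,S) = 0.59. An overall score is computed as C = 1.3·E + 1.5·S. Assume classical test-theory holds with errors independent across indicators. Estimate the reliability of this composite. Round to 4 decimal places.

0.7527

Var(C) = 1.3²·15.1² + 1.5²·16.1² + 2·[1.95·15.1·16.1·0.59] = 968.559 + 559.396 = 1527.96.
Under uncorrelated errors the observed covariances equal the true-score covariances, so only the own-variance terms attenuate.
True-score variance = [1.3²·15.1²·0.64 + 1.5²·16.1²·0.59] + 559.396 = 590.717 + 559.396 = 1150.11.
Reliability = 1150.11 / 1527.96 = 0.7527.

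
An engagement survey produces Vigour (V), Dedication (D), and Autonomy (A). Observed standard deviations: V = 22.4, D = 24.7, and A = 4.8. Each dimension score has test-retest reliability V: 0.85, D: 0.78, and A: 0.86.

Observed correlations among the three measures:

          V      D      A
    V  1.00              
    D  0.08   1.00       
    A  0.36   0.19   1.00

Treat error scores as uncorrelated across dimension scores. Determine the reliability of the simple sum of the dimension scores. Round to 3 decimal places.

0.842

Var(V+D+A) = 22.4² + 24.7² + 4.8² + 2·[22.4·24.7·0.08 + 22.4·4.8·0.36 + 24.7·4.8·0.19] = 1134.89 + 210.992 = 1345.88.
Because errors are independent across components, Cov(Tᵢ,Tⱼ) = Cov(Xᵢ,Xⱼ); the off-diagonal part of the true-score variance is the same as above.
True-score variance = [22.4²·0.85 + 24.7²·0.78 + 4.8²·0.86] + 210.992 = 922.181 + 210.992 = 1133.17.
Reliability = 1133.17 / 1345.88 = 0.842.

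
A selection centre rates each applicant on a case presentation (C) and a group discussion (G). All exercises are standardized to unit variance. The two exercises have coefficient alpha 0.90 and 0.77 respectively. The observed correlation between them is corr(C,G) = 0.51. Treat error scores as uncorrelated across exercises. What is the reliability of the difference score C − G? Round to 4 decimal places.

0.6633

Var(C−G) = 1 + 1 − 2·0.51 = 2 − 1.02 = 0.98.
With uncorrelated errors the cross-covariances are all true-score covariance, so they carry over unchanged; only the diagonal terms shrink to ρᵢσᵢ².
True-score variance = [0.90 + 0.77] − 1.02 = 1.67 − 1.02 = 0.65.
Reliability = 0.65 / 0.98 = 0.6633.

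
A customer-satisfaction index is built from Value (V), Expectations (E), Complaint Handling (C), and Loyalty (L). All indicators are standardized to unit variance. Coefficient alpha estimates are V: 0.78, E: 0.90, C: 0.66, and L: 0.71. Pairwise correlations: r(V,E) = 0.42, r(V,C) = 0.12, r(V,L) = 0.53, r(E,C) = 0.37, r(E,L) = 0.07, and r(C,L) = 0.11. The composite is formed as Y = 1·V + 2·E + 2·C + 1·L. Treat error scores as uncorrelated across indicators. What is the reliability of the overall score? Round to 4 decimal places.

Var(Y) = 1 + 2² + 2² + 1 + 2·[2·0.42 + 2·0.12 + 0.53 + 4·0.37 + 2·0.07 + 2·0.11] = 10 + 6.9 = 16.9.
Because errors are independent across components, Cov(Tᵢ,Tⱼ) = Cov(Xᵢ,Xⱼ); the off-diagonal part of the true-score variance is the same as above.
True-score variance = [0.78 + 2²·0.90 + 2²·0.66 + 0.71] + 6.9 = 7.73 + 6.9 = 14.63.
Reliability = 14.63 / 16.9 = 0.8657.

0.8657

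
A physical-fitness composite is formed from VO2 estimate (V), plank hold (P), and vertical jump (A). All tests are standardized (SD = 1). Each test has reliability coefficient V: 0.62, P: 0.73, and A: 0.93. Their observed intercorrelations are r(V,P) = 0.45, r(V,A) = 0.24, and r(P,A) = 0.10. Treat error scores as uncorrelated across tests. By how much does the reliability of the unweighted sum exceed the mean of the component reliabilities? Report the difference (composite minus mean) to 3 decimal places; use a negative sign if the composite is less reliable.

Var(sum) = 3 + 1.58 = 4.58; true-score variance = 2.28 + 1.58 = 3.86; composite reliability = 0.8428.
Mean component reliability = 0.7600.
Difference = 0.8428 − 0.7600 = 0.083.

0.083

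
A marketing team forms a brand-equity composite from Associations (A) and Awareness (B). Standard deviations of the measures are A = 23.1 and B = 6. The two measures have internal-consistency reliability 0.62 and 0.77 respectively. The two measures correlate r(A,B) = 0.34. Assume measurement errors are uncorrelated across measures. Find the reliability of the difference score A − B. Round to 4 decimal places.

0.5560

Var(A−B) = 23.1² + 6² − 2·23.1·6·0.34 = 569.61 − 94.248 = 475.362.
Under uncorrelated errors the observed covariances equal the true-score covariances, so only the own-variance terms attenuate.
True-score variance = [23.1²·0.62 + 6²·0.77] − 94.248 = 358.558 − 94.248 = 264.31.
Reliability = 264.31 / 475.362 = 0.5560.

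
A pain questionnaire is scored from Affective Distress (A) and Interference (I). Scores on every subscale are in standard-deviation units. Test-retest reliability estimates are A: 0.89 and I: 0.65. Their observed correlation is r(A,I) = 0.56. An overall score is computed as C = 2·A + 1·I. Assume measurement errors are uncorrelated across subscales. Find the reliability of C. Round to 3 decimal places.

Var(C) = 2² + 1 + 2·[2·0.56] = 5 + 2.24 = 7.24.
Because errors are independent across components, Cov(Tᵢ,Tⱼ) = Cov(Xᵢ,Xⱼ); the off-diagonal part of the true-score variance is the same as above.
True-score variance = [2²·0.89 + 0.65] + 2.24 = 4.21 + 2.24 = 6.45.
Reliability = 6.45 / 7.24 = 0.891.

0.891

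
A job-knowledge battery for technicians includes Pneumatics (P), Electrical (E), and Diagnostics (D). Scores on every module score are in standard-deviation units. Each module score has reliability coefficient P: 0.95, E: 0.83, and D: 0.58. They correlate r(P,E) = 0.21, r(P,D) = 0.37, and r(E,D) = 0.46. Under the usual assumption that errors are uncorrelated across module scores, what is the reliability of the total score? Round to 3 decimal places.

0.874

Var(P+E+D) = 3 + 2·[0.21 + 0.37 + 0.46] = 3 + 2.08 = 5.08.
Under uncorrelated errors the observed covariances equal the true-score covariances, so only the own-variance terms attenuate.
True-score variance = [0.95 + 0.83 + 0.58] + 2.08 = 2.36 + 2.08 = 4.44.
Reliability = 4.44 / 5.08 = 0.874.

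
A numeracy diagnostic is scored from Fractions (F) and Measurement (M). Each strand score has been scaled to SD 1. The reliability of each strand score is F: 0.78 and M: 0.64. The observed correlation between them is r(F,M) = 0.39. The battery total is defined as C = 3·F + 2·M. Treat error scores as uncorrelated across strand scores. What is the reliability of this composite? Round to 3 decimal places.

0.807

Var(C) = 3² + 2² + 2·[6·0.39] = 13 + 4.68 = 17.68.
Because errors are independent across components, Cov(Tᵢ,Tⱼ) = Cov(Xᵢ,Xⱼ); the off-diagonal part of the true-score variance is the same as above.
True-score variance = [3²·0.78 + 2²·0.64] + 4.68 = 9.58 + 4.68 = 14.26.
Reliability = 14.26 / 17.68 = 0.807.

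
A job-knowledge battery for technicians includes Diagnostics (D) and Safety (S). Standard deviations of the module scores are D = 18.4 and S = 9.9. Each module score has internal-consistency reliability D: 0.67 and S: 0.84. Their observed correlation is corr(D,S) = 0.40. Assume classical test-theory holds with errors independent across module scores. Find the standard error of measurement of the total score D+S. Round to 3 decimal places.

11.287

Var(total) = 436.57 + 145.728 = 582.298.
True-score variance = 309.164 + 145.728 = 454.892, so reliability = 0.7812.
Error variance = 582.298 − 454.892 = 127.406; SEM = √127.406 = 11.287.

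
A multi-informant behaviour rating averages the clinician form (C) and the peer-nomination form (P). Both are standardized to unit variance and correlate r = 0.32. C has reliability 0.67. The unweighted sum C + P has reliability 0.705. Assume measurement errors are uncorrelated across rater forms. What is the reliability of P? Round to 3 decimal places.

0.551

Var(C+P) = 2 + 2·0.32 = 2.640.
True-score variance = ρ_C + ρ_P + 2·0.32, so 0.705 = (0.67 + ρ_P + 0.64) / 2.640.
ρ_P = 0.705·2.640 − 0.67 − 0.64 = 0.551.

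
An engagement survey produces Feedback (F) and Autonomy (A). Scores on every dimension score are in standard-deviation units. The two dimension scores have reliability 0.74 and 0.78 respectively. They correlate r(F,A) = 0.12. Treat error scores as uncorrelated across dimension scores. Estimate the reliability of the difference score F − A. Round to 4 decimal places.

0.7273

Var(F−A) = 1 + 1 − 2·0.12 = 2 − 0.24 = 1.76.
With uncorrelated errors the cross-covariances are all true-score covariance, so they carry over unchanged; only the diagonal terms shrink to ρᵢσᵢ².
True-score variance = [0.74 + 0.78] − 0.24 = 1.52 − 0.24 = 1.28.
Reliability = 1.28 / 1.76 = 0.7273.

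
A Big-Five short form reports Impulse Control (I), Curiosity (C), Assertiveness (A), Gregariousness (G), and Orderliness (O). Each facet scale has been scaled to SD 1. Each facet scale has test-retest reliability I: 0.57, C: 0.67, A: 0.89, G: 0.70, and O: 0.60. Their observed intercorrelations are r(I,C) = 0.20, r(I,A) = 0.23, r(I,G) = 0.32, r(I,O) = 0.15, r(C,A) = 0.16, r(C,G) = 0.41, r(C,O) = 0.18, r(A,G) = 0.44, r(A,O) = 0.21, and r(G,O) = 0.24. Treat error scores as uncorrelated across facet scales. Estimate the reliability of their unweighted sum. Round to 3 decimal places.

Var(I+C+A+G+O) = 5 + 2·[0.20 + 0.23 + 0.32 + 0.15 + 0.16 + 0.41 + 0.18 + 0.44 + 0.21 + 0.24] = 5 + 5.08 = 10.08.
Because errors are independent across components, Cov(Tᵢ,Tⱼ) = Cov(Xᵢ,Xⱼ); the off-diagonal part of the true-score variance is the same as above.
True-score variance = [0.57 + 0.67 + 0.89 + 0.70 + 0.60] + 5.08 = 3.43 + 5.08 = 8.51.
Reliability = 8.51 / 10.08 = 0.844.

0.844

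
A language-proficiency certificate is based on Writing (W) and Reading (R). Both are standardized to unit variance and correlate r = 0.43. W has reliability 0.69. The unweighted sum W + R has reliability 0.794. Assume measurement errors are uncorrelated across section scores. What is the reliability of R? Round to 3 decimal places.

Var(W+R) = 2 + 2·0.43 = 2.860.
True-score variance = ρ_W + ρ_R + 2·0.43, so 0.794 = (0.69 + ρ_R + 0.86) / 2.860.
ρ_R = 0.794·2.860 − 0.69 − 0.86 = 0.721.

0.721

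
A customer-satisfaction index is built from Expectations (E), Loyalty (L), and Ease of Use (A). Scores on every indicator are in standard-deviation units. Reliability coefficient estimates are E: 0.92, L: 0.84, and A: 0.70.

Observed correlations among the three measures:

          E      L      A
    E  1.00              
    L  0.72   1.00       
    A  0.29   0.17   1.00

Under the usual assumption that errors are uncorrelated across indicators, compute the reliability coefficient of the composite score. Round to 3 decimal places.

Var(E+L+A) = 3 + 2·[0.72 + 0.29 + 0.17] = 3 + 2.36 = 5.36.
With uncorrelated errors the cross-covariances are all true-score covariance, so they carry over unchanged; only the diagonal terms shrink to ρᵢσᵢ².
True-score variance = [0.92 + 0.84 + 0.70] + 2.36 = 2.46 + 2.36 = 4.82.
Reliability = 4.82 / 5.36 = 0.899.

0.899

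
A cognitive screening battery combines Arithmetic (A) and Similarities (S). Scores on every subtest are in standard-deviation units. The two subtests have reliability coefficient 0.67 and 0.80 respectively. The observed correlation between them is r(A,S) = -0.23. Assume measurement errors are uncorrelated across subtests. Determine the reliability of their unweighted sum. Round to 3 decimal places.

Var(A+S) = 2 + 2·[(-0.23)] = 2 − 0.46 = 1.54.
With uncorrelated errors the cross-covariances are all true-score covariance, so they carry over unchanged; only the diagonal terms shrink to ρᵢσᵢ².
True-score variance = [0.67 + 0.80] − 0.46 = 1.47 − 0.46 = 1.01.
Reliability = 1.01 / 1.54 = 0.656.

0.656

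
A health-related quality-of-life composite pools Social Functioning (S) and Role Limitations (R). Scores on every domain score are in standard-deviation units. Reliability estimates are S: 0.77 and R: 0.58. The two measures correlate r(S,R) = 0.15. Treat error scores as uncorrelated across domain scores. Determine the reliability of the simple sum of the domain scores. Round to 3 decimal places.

0.717

Var(S+R) = 2 + 2·[0.15] = 2 + 0.3 = 2.3.
Under uncorrelated errors the observed covariances equal the true-score covariances, so only the own-variance terms attenuate.
True-score variance = [0.77 + 0.58] + 0.3 = 1.35 + 0.3 = 1.65.
Reliability = 1.65 / 2.3 = 0.717.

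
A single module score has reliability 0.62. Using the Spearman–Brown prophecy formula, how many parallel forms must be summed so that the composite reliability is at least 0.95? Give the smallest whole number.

12

k ≥ ρ*(1−ρ₁)/(ρ₁(1−ρ*)) = 0.95·0.38 / (0.62·0.05) = 11.645.
Smallest integer k = 12.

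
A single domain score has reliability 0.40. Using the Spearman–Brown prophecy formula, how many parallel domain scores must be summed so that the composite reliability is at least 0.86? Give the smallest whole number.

10

k ≥ ρ*(1−ρ₁)/(ρ₁(1−ρ*)) = 0.86·0.60 / (0.40·0.14) = 9.214.
Smallest integer k = 10.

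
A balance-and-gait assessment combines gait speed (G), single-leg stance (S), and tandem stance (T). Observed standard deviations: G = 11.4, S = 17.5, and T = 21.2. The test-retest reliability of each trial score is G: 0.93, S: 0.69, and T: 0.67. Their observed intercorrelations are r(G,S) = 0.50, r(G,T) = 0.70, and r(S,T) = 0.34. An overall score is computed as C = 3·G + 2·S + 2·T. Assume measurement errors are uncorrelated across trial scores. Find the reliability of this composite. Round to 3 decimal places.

Var(C) = 3²·11.4² + 2²·17.5² + 2²·21.2² + 2·[6·11.4·17.5·0.50 + 6·11.4·21.2·0.70 + 4·17.5·21.2·0.34] = 4192.4 + 4236.23 = 8428.63.
With uncorrelated errors the cross-covariances are all true-score covariance, so they carry over unchanged; only the diagonal terms shrink to ρᵢσᵢ².
True-score variance = [3²·11.4²·0.93 + 2²·17.5²·0.69 + 2²·21.2²·0.67] + 4236.23 = 3137.51 + 4236.23 = 7373.75.
Reliability = 7373.75 / 8428.63 = 0.875.

0.875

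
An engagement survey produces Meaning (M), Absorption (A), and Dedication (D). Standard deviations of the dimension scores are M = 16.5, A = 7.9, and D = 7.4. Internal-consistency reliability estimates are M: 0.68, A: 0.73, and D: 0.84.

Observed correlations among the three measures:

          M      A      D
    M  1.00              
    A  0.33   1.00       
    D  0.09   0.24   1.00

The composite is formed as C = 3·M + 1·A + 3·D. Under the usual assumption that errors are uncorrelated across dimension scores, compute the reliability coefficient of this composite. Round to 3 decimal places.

Var(C) = 3²·16.5² + 7.9² + 3²·7.4² + 2·[3·16.5·7.9·0.33 + 9·16.5·7.4·0.09 + 3·7.9·7.4·0.24] = 3005.5 + 540.077 = 3545.58.
Because errors are independent across components, Cov(Tᵢ,Tⱼ) = Cov(Xᵢ,Xⱼ); the off-diagonal part of the true-score variance is the same as above.
True-score variance = [3²·16.5²·0.68 + 7.9²·0.73 + 3²·7.4²·0.84] + 540.077 = 2125.71 + 540.077 = 2665.79.
Reliability = 2665.79 / 3545.58 = 0.752.

0.752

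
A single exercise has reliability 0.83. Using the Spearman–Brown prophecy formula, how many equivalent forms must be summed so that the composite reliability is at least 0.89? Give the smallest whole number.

k ≥ ρ*(1−ρ₁)/(ρ₁(1−ρ*)) = 0.89·0.17 / (0.83·0.11) = 1.657.
Smallest integer k = 2.

2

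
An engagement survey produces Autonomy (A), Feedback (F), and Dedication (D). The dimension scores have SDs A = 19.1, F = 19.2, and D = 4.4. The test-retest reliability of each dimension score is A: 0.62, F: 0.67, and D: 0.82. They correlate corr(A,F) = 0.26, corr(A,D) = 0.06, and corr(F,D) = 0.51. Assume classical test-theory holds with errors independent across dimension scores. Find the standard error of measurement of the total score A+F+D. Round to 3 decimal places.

Var(total) = 752.81 + 286.949 = 1039.76.
True-score variance = 489.046 + 286.949 = 775.995, so reliability = 0.7463.
Error variance = 1039.76 − 775.995 = 263.764; SEM = √263.764 = 16.241.

16.241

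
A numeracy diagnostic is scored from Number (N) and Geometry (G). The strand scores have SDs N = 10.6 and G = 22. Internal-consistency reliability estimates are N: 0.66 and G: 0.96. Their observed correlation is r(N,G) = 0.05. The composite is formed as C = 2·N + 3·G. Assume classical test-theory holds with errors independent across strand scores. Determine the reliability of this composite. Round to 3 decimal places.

0.934

Var(C) = 2²·10.6² + 3²·22² + 2·[6·10.6·22·0.05] = 4805.44 + 139.92 = 4945.36.
Under uncorrelated errors the observed covariances equal the true-score covariances, so only the own-variance terms attenuate.
True-score variance = [2²·10.6²·0.66 + 3²·22²·0.96] + 139.92 = 4478.39 + 139.92 = 4618.31.
Reliability = 4618.31 / 4945.36 = 0.934.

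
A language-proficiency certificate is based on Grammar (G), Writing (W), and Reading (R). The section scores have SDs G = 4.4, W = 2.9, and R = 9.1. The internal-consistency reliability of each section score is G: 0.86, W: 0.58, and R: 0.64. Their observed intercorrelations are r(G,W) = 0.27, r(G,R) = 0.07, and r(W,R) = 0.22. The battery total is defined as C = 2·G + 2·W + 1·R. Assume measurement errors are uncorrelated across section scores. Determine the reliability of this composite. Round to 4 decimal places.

0.7859

Var(C) = 2²·4.4² + 2²·2.9² + 9.1² + 2·[4·4.4·2.9·0.27 + 2·4.4·9.1·0.07 + 2·2.9·9.1·0.22] = 193.89 + 61.996 = 255.886.
With uncorrelated errors the cross-covariances are all true-score covariance, so they carry over unchanged; only the diagonal terms shrink to ρᵢσᵢ².
True-score variance = [2²·4.4²·0.86 + 2²·2.9²·0.58 + 9.1²·0.64] + 61.996 = 139.108 + 61.996 = 201.104.
Reliability = 201.104 / 255.886 = 0.7859.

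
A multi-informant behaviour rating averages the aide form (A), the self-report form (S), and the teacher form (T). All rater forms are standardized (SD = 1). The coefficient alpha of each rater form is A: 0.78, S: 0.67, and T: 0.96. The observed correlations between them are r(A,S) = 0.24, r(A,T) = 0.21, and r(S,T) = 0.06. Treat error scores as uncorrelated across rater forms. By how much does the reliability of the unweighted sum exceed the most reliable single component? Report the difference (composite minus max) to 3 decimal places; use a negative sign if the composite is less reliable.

Var(sum) = 3 + 1.02 = 4.02; true-score variance = 2.41 + 1.02 = 3.43; composite reliability = 0.8532.
Max component reliability = 0.9600.
Difference = 0.8532 − 0.9600 = -0.107.

-0.107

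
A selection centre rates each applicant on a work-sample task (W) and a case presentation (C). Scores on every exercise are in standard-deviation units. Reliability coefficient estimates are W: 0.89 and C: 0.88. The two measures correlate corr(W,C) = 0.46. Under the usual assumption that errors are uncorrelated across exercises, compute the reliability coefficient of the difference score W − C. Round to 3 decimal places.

Var(W−C) = 1 + 1 − 2·0.46 = 2 − 0.92 = 1.08.
Because errors are independent across components, Cov(Tᵢ,Tⱼ) = Cov(Xᵢ,Xⱼ); the off-diagonal part of the true-score variance is the same as above.
True-score variance = [0.89 + 0.88] − 0.92 = 1.77 − 0.92 = 0.85.
Reliability = 0.85 / 1.08 = 0.787.

0.787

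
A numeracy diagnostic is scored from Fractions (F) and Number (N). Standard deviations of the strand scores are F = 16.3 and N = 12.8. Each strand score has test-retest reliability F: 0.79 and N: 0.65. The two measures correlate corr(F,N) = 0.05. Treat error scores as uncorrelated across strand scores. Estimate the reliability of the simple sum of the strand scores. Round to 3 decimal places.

Var(F+N) = 16.3² + 12.8² + 2·[16.3·12.8·0.05] = 429.53 + 20.864 = 450.394.
Under uncorrelated errors the observed covariances equal the true-score covariances, so only the own-variance terms attenuate.
True-score variance = [16.3²·0.79 + 12.8²·0.65] + 20.864 = 316.391 + 20.864 = 337.255.
Reliability = 337.255 / 450.394 = 0.749.

0.749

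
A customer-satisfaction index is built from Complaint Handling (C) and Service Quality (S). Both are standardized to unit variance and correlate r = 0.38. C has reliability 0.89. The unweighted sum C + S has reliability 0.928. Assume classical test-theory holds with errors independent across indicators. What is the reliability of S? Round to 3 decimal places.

0.911

Var(C+S) = 2 + 2·0.38 = 2.760.
True-score variance = ρ_C + ρ_S + 2·0.38, so 0.928 = (0.89 + ρ_S + 0.76) / 2.760.
ρ_S = 0.928·2.760 − 0.89 − 0.76 = 0.911.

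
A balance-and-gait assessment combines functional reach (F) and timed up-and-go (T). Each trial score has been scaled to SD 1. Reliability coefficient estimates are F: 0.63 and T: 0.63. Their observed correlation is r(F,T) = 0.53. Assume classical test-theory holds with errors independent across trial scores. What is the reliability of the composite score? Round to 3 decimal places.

Var(F+T) = 2 + 2·[0.53] = 2 + 1.06 = 3.06.
Under uncorrelated errors the observed covariances equal the true-score covariances, so only the own-variance terms attenuate.
True-score variance = [0.63 + 0.63] + 1.06 = 1.26 + 1.06 = 2.32.
Reliability = 2.32 / 3.06 = 0.758.

0.758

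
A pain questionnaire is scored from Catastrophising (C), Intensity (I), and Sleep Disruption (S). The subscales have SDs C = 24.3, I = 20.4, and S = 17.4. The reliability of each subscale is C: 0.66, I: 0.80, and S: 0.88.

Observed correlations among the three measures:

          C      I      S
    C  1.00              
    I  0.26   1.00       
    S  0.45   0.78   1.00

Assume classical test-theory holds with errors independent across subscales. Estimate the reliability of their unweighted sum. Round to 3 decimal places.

Var(C+I+S) = 24.3² + 20.4² + 17.4² + 2·[24.3·20.4·0.26 + 24.3·17.4·0.45 + 20.4·17.4·0.78] = 1309.41 + 1192.05 = 2501.46.
Because errors are independent across components, Cov(Tᵢ,Tⱼ) = Cov(Xᵢ,Xⱼ); the off-diagonal part of the true-score variance is the same as above.
True-score variance = [24.3²·0.66 + 20.4²·0.80 + 17.4²·0.88] + 1192.05 = 989.08 + 1192.05 = 2181.13.
Reliability = 2181.13 / 2501.46 = 0.872.

0.872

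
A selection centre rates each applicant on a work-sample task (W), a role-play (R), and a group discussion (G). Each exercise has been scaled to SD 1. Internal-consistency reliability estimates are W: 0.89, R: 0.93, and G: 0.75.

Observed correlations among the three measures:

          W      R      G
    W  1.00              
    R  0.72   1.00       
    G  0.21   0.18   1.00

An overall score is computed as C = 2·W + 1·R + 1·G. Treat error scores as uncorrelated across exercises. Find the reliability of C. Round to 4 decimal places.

0.9246

Var(C) = 2² + 1 + 1 + 2·[2·0.72 + 2·0.21 + 0.18] = 6 + 4.08 = 10.08.
Because errors are independent across components, Cov(Tᵢ,Tⱼ) = Cov(Xᵢ,Xⱼ); the off-diagonal part of the true-score variance is the same as above.
True-score variance = [2²·0.89 + 0.93 + 0.75] + 4.08 = 5.24 + 4.08 = 9.32.
Reliability = 9.32 / 10.08 = 0.9246.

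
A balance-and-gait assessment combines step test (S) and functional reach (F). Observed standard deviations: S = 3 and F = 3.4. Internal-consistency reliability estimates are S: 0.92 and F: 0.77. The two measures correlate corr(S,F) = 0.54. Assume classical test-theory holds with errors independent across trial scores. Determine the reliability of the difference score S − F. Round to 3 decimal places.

Var(S−F) = 3² + 3.4² − 2·3·3.4·0.54 = 20.56 − 11.016 = 9.544.
With uncorrelated errors the cross-covariances are all true-score covariance, so they carry over unchanged; only the diagonal terms shrink to ρᵢσᵢ².
True-score variance = [3²·0.92 + 3.4²·0.77] − 11.016 = 17.1812 − 11.016 = 6.1652.
Reliability = 6.1652 / 9.544 = 0.646.

0.646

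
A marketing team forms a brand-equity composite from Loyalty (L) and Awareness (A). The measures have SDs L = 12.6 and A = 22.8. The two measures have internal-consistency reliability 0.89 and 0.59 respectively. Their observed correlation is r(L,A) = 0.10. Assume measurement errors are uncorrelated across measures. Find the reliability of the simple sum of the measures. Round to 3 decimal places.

0.687

Var(L+A) = 12.6² + 22.8² + 2·[12.6·22.8·0.10] = 678.6 + 57.456 = 736.056.
Because errors are independent across components, Cov(Tᵢ,Tⱼ) = Cov(Xᵢ,Xⱼ); the off-diagonal part of the true-score variance is the same as above.
True-score variance = [12.6²·0.89 + 22.8²·0.59] + 57.456 = 448.002 + 57.456 = 505.458.
Reliability = 505.458 / 736.056 = 0.687.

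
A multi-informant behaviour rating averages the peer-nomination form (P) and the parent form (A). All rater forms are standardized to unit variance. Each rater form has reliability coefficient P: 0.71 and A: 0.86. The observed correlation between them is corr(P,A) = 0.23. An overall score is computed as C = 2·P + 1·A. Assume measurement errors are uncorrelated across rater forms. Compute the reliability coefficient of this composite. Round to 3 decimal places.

Var(C) = 2² + 1 + 2·[2·0.23] = 5 + 0.92 = 5.92.
Under uncorrelated errors the observed covariances equal the true-score covariances, so only the own-variance terms attenuate.
True-score variance = [2²·0.71 + 0.86] + 0.92 = 3.7 + 0.92 = 4.62.
Reliability = 4.62 / 5.92 = 0.780.

0.780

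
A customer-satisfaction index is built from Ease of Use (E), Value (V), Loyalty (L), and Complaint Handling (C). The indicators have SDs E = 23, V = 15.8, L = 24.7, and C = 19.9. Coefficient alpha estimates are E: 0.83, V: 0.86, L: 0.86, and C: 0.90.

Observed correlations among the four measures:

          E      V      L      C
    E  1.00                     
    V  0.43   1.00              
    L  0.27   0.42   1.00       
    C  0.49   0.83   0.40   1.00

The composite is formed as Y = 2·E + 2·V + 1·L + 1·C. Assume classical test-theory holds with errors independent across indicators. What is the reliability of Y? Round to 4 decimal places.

Var(Y) = 2²·23² + 2²·15.8² + 24.7² + 19.9² + 2·[4·23·15.8·0.43 + 2·23·24.7·0.27 + 2·23·19.9·0.49 + 2·15.8·24.7·0.42 + 2·15.8·19.9·0.83 + 24.7·19.9·0.40] = 4120.66 + 4853.47 = 8974.13.
Because errors are independent across components, Cov(Tᵢ,Tⱼ) = Cov(Xᵢ,Xⱼ); the off-diagonal part of the true-score variance is the same as above.
True-score variance = [2²·23²·0.83 + 2²·15.8²·0.86 + 24.7²·0.86 + 19.9²·0.90] + 4853.47 = 3496.13 + 4853.47 = 8349.6.
Reliability = 8349.6 / 8974.13 = 0.9304.

0.9304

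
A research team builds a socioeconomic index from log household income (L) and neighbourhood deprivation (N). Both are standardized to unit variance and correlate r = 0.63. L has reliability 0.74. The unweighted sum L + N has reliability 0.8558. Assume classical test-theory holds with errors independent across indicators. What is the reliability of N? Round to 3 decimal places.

0.790

Var(L+N) = 2 + 2·0.63 = 3.260.
True-score variance = ρ_L + ρ_N + 2·0.63, so 0.8558 = (0.74 + ρ_N + 1.26) / 3.260.
ρ_N = 0.8558·3.260 − 0.74 − 1.26 = 0.790.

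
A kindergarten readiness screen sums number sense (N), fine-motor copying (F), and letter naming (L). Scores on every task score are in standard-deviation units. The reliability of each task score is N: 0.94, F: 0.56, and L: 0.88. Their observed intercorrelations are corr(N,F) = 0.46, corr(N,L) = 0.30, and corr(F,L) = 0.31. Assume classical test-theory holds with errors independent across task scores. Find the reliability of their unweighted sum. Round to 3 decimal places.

Var(N+F+L) = 3 + 2·[0.46 + 0.30 + 0.31] = 3 + 2.14 = 5.14.
Because errors are independent across components, Cov(Tᵢ,Tⱼ) = Cov(Xᵢ,Xⱼ); the off-diagonal part of the true-score variance is the same as above.
True-score variance = [0.94 + 0.56 + 0.88] + 2.14 = 2.38 + 2.14 = 4.52.
Reliability = 4.52 / 5.14 = 0.879.

0.879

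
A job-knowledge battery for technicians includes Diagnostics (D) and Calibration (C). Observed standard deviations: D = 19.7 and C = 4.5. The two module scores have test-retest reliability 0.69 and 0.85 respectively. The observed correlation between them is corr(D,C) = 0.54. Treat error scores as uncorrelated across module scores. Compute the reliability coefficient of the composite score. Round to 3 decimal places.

Var(D+C) = 19.7² + 4.5² + 2·[19.7·4.5·0.54] = 408.34 + 95.742 = 504.082.
Under uncorrelated errors the observed covariances equal the true-score covariances, so only the own-variance terms attenuate.
True-score variance = [19.7²·0.69 + 4.5²·0.85] + 95.742 = 284.995 + 95.742 = 380.737.
Reliability = 380.737 / 504.082 = 0.755.

0.755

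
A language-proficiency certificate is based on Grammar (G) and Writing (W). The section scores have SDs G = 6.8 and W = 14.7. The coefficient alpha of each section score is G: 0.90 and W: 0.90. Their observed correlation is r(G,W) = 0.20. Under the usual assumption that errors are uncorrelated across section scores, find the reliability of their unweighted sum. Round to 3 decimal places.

Var(G+W) = 6.8² + 14.7² + 2·[6.8·14.7·0.20] = 262.33 + 39.984 = 302.314.
With uncorrelated errors the cross-covariances are all true-score covariance, so they carry over unchanged; only the diagonal terms shrink to ρᵢσᵢ².
True-score variance = [6.8²·0.90 + 14.7²·0.90] + 39.984 = 236.097 + 39.984 = 276.081.
Reliability = 276.081 / 302.314 = 0.913.

0.913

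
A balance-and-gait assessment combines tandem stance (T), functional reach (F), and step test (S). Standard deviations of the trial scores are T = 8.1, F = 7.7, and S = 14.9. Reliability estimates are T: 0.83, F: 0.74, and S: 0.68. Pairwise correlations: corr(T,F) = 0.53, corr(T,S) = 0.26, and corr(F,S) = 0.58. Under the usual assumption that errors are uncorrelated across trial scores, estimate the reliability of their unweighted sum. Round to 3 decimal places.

0.840

Var(T+F+S) = 8.1² + 7.7² + 14.9² + 2·[8.1·7.7·0.53 + 8.1·14.9·0.26 + 7.7·14.9·0.58] = 346.91 + 261.958 = 608.868.
Under uncorrelated errors the observed covariances equal the true-score covariances, so only the own-variance terms attenuate.
True-score variance = [8.1²·0.83 + 7.7²·0.74 + 14.9²·0.68] + 261.958 = 249.298 + 261.958 = 511.256.
Reliability = 511.256 / 608.868 = 0.840.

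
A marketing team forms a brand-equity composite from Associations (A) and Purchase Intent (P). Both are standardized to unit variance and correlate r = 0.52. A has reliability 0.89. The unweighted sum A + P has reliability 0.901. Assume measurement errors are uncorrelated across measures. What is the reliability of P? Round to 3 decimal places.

0.809

Var(A+P) = 2 + 2·0.52 = 3.040.
True-score variance = ρ_A + ρ_P + 2·0.52, so 0.901 = (0.89 + ρ_P + 1.04) / 3.040.
ρ_P = 0.901·3.040 − 0.89 − 1.04 = 0.809.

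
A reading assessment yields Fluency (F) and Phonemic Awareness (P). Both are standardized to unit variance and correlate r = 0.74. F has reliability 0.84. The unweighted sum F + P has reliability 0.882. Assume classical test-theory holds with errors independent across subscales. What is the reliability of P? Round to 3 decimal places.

0.749

Var(F+P) = 2 + 2·0.74 = 3.480.
True-score variance = ρ_F + ρ_P + 2·0.74, so 0.882 = (0.84 + ρ_P + 1.48) / 3.480.
ρ_P = 0.882·3.480 − 0.84 − 1.48 = 0.749.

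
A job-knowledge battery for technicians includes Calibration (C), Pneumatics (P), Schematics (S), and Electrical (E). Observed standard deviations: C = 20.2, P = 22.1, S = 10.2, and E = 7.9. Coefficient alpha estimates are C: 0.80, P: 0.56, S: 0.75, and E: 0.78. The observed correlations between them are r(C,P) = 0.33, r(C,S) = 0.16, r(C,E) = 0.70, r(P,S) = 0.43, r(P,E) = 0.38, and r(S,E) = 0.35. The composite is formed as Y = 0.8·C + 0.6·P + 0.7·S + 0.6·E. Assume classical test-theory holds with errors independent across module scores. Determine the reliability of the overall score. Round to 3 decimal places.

0.845

Var(Y) = 0.8²·20.2² + 0.6²·22.1² + 0.7²·10.2² + 0.6²·7.9² + 2·[0.48·20.2·22.1·0.33 + 0.56·20.2·10.2·0.16 + 0.48·20.2·7.9·0.70 + 0.42·22.1·10.2·0.43 + 0.36·22.1·7.9·0.38 + 0.42·10.2·7.9·0.35] = 510.42 + 438.466 = 948.886.
Under uncorrelated errors the observed covariances equal the true-score covariances, so only the own-variance terms attenuate.
True-score variance = [0.8²·20.2²·0.80 + 0.6²·22.1²·0.56 + 0.7²·10.2²·0.75 + 0.6²·7.9²·0.78] + 438.466 = 363.139 + 438.466 = 801.605.
Reliability = 801.605 / 948.886 = 0.845.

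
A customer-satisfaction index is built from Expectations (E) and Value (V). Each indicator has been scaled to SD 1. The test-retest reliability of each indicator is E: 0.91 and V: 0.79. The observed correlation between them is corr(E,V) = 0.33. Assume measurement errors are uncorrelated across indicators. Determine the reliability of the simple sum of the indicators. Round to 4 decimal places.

0.8872

Var(E+V) = 2 + 2·[0.33] = 2 + 0.66 = 2.66.
With uncorrelated errors the cross-covariances are all true-score covariance, so they carry over unchanged; only the diagonal terms shrink to ρᵢσᵢ².
True-score variance = [0.91 + 0.79] + 0.66 = 1.7 + 0.66 = 2.36.
Reliability = 2.36 / 2.66 = 0.8872.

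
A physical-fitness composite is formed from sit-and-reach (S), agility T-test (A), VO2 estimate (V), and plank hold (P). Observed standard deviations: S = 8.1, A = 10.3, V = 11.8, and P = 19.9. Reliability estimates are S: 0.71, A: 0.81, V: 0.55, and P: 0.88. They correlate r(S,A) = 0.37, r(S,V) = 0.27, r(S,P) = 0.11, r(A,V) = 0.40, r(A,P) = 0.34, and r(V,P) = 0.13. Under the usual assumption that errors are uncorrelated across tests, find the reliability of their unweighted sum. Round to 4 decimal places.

Var(S+A+V+P) = 8.1² + 10.3² + 11.8² + 19.9² + 2·[8.1·10.3·0.37 + 8.1·11.8·0.27 + 8.1·19.9·0.11 + 10.3·11.8·0.40 + 10.3·19.9·0.34 + 11.8·19.9·0.13] = 706.95 + 446.478 = 1153.43.
Because errors are independent across components, Cov(Tᵢ,Tⱼ) = Cov(Xᵢ,Xⱼ); the off-diagonal part of the true-score variance is the same as above.
True-score variance = [8.1²·0.71 + 10.3²·0.81 + 11.8²·0.55 + 19.9²·0.88] + 446.478 = 557.587 + 446.478 = 1004.06.
Reliability = 1004.06 / 1153.43 = 0.8705.

0.8705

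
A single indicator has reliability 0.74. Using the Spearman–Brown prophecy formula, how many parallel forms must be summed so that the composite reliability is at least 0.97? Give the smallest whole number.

k ≥ ρ*(1−ρ₁)/(ρ₁(1−ρ*)) = 0.97·0.26 / (0.74·0.03) = 11.360.
Smallest integer k = 12.

12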